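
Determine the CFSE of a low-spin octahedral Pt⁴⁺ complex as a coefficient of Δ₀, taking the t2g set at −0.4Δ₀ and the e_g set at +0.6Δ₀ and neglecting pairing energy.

-2.4 Δ₀

Group 10 minus oxidation state +4 gives a d⁶ configuration for Pt⁴⁺.
Configuration: t2g^6 e_g^0.
CFSE = 6(-0.4Δ₀) + 0(0.6Δ₀) = -2.4Δ₀ + 0.0Δ₀ = -2.4Δ₀.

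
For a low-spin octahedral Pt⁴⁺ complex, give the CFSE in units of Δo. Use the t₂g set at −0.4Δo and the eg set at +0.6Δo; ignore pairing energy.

Pt⁴⁺: group 10, so d-count = 10 − 4 = 6.
Configuration: t₂g⁶ eg⁰.
CFSE = 6(-0.4Δo) + 0(0.6Δo) = -2.4Δo + 0.0Δo = -2.4Δo.

-2.4 Δo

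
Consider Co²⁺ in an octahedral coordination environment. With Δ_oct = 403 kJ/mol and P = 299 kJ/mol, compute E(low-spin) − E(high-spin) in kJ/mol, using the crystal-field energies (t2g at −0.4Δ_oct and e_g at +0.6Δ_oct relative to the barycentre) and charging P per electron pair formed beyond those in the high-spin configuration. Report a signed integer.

Co is in group 9, so Co²⁺ is d⁷ (9 − 2 = 7).
High-spin d⁷ fills as t2g^5 e_g^2 with CFSE 5(−0.4) + 2(+0.6) = -0.8Δ_oct = -322 kJ/mol.
For low-spin the configuration is t2g^6 e_g^1: orbital energy -1.8 × 403 = -725 kJ/mol, and 1 additional pair relative to high-spin adds 299 kJ/mol, giving -426 kJ/mol.
The difference is -426 − (-322) = -104 kJ/mol, so low-spin lies lower.

-104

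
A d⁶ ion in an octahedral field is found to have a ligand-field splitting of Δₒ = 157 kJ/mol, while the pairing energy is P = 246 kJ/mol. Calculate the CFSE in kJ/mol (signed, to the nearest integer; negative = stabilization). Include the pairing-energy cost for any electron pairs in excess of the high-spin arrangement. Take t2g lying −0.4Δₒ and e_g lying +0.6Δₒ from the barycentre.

-63

Δₒ < P, so pairing is avoided: the ground state is high-spin.
Filling d⁶ accordingly: t2g^4 e_g^2.
Orbital CFSE = -0.4Δₒ = -0.4 × 157 = -63 kJ/mol.
High-spin has no excess pairs, so no pairing correction applies.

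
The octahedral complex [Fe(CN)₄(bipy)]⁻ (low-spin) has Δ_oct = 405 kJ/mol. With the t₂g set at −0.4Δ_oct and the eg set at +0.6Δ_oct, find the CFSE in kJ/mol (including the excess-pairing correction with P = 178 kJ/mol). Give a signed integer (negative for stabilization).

-454

Ligand charges: 4×(-1) from CN⁻ and 1×(+0) from bipy sum to -4; with overall charge -1, Fe is +3.
Fe sits in group 8; removing 3 electrons leaves Fe³⁺ with 8 − 3 = 5 d electrons.
The d⁵ electrons fill as t₂g⁵ eg⁰.
The orbital stabilization is -2.0Δ_oct = -2.0 × 405 = -810 kJ/mol.
Pairing penalty: 2 pairs vs 0 in the high-spin reference → 2 extra × P = 356 kJ/mol.
Net CFSE = -810 + 356 = -454 kJ/mol.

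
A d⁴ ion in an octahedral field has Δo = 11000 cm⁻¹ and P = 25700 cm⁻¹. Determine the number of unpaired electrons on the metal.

Here Δo < P (11000 < 25700), so the high-spin state is favoured.
That gives t₂g³ eg¹.
Unpaired electrons: 4.

4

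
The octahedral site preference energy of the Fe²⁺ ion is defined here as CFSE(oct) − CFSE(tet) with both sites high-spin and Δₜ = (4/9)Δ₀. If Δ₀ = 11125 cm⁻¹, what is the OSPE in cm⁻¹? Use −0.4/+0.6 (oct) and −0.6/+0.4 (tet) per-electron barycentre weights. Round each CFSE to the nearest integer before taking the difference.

-1483

Fe sits in group 8; removing 2 electrons leaves Fe²⁺ with 8 − 2 = 6 d electrons.
Octahedral high-spin t₂g⁴ eg²: CFSE = -0.4 × 11125 = -4450 cm⁻¹.
Tetrahedral: e³ t₂³, CFSE = 3(−0.6) + 3(+0.4) = -0.6Δₜ = -0.6 × (4/9) × 11125 = -2967 cm⁻¹.
Subtracting, OSPE = -4450 − (-2967) = -1483 cm⁻¹.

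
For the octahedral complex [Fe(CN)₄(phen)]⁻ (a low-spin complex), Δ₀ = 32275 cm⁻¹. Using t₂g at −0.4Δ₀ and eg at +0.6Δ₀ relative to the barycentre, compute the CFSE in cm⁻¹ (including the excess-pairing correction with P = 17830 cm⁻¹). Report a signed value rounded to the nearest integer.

-28890

Ligand charges: 4×(-1) from CN⁻ and 1×(+0) from phen sum to -4; with overall charge -1, Fe is +3.
Fe³⁺: group 8, so d-count = 8 − 3 = 5.
Electron filling gives t₂g⁵ eg⁰.
The orbital stabilization is -2.0Δ₀ = -2.0 × 32275 = -64550 cm⁻¹.
Relative to high-spin t₂g³ eg² (0 paired), the low-spin configuration has 2 additional pairs, contributing +2 × 17830 = +35660 cm⁻¹.
Combining: -64550 + 35660 = -28890 cm⁻¹.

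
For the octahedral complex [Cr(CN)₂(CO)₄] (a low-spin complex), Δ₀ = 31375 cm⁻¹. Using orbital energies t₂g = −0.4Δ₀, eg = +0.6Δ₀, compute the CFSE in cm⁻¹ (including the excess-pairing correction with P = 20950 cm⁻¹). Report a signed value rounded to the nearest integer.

Ligand charges: 2×(-1) from CN⁻ and 4×(+0) from CO sum to -2; with overall charge +0, Cr is +2.
Group 6 minus oxidation state +2 gives a d⁴ configuration for Cr²⁺.
Electron filling gives t₂g⁴ eg⁰.
CFSE(orbital) = 4×(-0.4Δ₀) + 0×(0.6Δ₀) = -1.6Δ₀; with Δ₀ = 31375 cm⁻¹ that is -50200 cm⁻¹.
High-spin d⁴ would be t₂g³ eg¹ with 0 pairs; low-spin has 1, so 1 excess pair costs +1P = +20950 cm⁻¹.
Combining: -50200 + 20950 = -29250 cm⁻¹.

-29250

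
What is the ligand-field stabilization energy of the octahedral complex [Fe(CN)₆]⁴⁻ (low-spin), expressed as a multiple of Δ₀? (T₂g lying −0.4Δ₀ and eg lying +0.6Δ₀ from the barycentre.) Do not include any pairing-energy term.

Each CN⁻ contributes -1; 6 × (-1) = -6. With overall charge -4, Fe is in the +2 oxidation state.
Fe²⁺: group 8, so d-count = 8 − 2 = 6.
Configuration: t₂g⁶ eg⁰.
CFSE = 6(-0.4Δ₀) + 0(0.6Δ₀) = -2.4Δ₀ + 0.0Δ₀ = -2.4Δ₀.

-2.4 Δ₀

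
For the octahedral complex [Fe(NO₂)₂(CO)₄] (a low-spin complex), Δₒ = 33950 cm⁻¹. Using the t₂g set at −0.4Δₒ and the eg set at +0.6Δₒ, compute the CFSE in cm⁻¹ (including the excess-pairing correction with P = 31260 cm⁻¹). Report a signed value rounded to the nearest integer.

-18960

Ligand charges: 2×(-1) from NO₂⁻ and 4×(+0) from CO sum to -2; with overall charge +0, Fe is +2.
Group 8 minus oxidation state +2 gives a d⁶ configuration for Fe²⁺.
Configuration: t₂g⁶ eg⁰.
Orbital CFSE = 6(-0.4) + 0(0.6) = -2.4Δₒ = -2.4 × 33950 = -81480 cm⁻¹.
High-spin d⁶ would be t₂g⁴ eg² with 1 pair; low-spin has 3, so 2 excess pairs cost +2P = +62520 cm⁻¹.
Combining: -81480 + 62520 = -18960 cm⁻¹.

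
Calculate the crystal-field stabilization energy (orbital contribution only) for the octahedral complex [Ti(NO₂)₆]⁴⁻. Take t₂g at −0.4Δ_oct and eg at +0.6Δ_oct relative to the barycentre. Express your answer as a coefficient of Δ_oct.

Each NO₂⁻ contributes -1; 6 × (-1) = -6. With overall charge -4, Ti is in the +2 oxidation state.
Ti²⁺: group 4, so d-count = 4 − 2 = 2.
Configuration: t₂g² eg⁰.
CFSE = 2(-0.4Δ_oct) + 0(0.6Δ_oct) = -0.8Δ_oct + 0.0Δ_oct = -0.8Δ_oct.

-0.8 Δ_oct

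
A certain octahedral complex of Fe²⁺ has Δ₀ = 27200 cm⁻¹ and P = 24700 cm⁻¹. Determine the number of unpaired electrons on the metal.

Fe sits in group 8; removing 2 electrons leaves Fe²⁺ with 8 − 2 = 6 d electrons.
With Δ₀ > P the complex is low-spin.
Configuration: t2g^6 e_g^0.
Unpaired electrons: 0.

0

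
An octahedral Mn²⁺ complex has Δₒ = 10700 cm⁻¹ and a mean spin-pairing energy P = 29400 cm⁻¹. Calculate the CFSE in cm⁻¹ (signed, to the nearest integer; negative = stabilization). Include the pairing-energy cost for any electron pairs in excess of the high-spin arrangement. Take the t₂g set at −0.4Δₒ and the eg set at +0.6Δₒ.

Group 7 minus oxidation state +2 gives a d⁵ configuration for Mn²⁺.
Since Δₒ = 10700 cm⁻¹ < P = 29400 cm⁻¹, the complex adopts the high-spin configuration.
That gives t₂g³ eg².
Orbital CFSE = 0.0Δₒ = 0.0 × 10700 = 0 cm⁻¹.
High-spin has no excess pairs, so no pairing correction applies.

0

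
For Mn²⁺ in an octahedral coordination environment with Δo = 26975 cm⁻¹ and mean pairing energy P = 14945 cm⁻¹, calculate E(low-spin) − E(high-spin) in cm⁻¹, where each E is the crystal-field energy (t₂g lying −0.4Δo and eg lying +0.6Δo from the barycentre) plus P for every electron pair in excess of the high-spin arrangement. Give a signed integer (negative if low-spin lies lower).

Mn is in group 7, so Mn²⁺ is d⁵ (7 − 2 = 5).
In the high-spin limit (t₂g³ eg²) the orbital term is 0.0Δo = 0 cm⁻¹, with no excess pairing.
Low-spin: t₂g⁵ eg⁰, orbital CFSE = -2.0Δo = -53950 cm⁻¹; plus 2 excess pairs × P = +29890 cm⁻¹; total -24060 cm⁻¹.
E(LS) − E(HS) = -24060 − (0) = -24060 cm⁻¹.

-24060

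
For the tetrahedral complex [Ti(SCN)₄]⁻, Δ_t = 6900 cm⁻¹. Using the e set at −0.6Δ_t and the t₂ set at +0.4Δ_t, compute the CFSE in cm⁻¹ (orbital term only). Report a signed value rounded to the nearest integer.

Each SCN⁻ contributes -1; 4 × (-1) = -4. With overall charge -1, Ti is in the +3 oxidation state.
Ti sits in group 4; removing 3 electrons leaves Ti³⁺ with 4 − 3 = 1 d electrons.
Tetrahedral fields are weak (Δₜ ≈ 4/9 Δₒ), so electrons fill high-spin.
The d¹ electrons fill as e¹ t₂⁰.
Orbital CFSE = 1(-0.6) + 0(0.4) = -0.6Δ_t = -0.6 × 6900 = -4140 cm⁻¹.

-4140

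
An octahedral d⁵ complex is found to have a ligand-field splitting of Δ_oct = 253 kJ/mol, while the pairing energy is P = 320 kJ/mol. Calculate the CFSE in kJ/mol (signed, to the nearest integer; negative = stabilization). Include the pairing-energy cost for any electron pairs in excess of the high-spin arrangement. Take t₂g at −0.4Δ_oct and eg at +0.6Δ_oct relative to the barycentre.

Since Δ_oct = 253 kJ/mol < P = 320 kJ/mol, the complex adopts the high-spin configuration.
Configuration: t₂g³ eg².
Orbital CFSE = 0.0Δ_oct = 0.0 × 253 = 0 kJ/mol.
High-spin has no excess pairs, so no pairing correction applies.

0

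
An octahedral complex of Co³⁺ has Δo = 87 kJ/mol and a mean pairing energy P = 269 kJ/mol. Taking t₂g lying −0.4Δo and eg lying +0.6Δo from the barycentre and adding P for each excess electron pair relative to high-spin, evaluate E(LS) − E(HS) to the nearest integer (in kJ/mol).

364

Co³⁺: group 9, so d-count = 9 − 3 = 6.
High-spin d⁶ fills as t₂g⁴ eg² with CFSE 4(−0.4) + 2(+0.6) = -0.4Δo = -35 kJ/mol.
For low-spin the configuration is t₂g⁶ eg⁰: orbital energy -2.4 × 87 = -209 kJ/mol, and 2 additional pairs relative to high-spin add 538 kJ/mol, giving 329 kJ/mol.
The difference is 329 − (-35) = 364 kJ/mol, so high-spin lies lower.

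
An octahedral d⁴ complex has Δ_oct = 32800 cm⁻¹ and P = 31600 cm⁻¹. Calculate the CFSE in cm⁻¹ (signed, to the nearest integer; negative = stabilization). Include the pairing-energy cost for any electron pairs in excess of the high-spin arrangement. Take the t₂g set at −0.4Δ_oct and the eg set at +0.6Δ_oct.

-20880

With Δ_oct > P the complex is low-spin.
That gives t₂g⁴ eg⁰.
Orbital CFSE = -1.6Δ_oct = -1.6 × 32800 = -52480 cm⁻¹.
Excess pairs vs high-spin: 1 − 0 = 1; pairing cost = +31600 cm⁻¹.
Net CFSE = -52480 + 31600 = -20880 cm⁻¹.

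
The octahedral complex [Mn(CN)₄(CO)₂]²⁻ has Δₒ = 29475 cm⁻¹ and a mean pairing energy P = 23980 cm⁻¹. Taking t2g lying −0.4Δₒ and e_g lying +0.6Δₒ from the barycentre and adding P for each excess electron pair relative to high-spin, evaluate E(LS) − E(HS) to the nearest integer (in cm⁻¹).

-10990

Ligand charges: 4×(-1) from CN⁻ and 2×(+0) from CO sum to -4; with overall charge -2, Mn is +2.
Mn sits in group 7; removing 2 electrons leaves Mn²⁺ with 7 − 2 = 5 d electrons.
High-spin d⁵ fills as t2g^3 e_g^2 with CFSE 3(−0.4) + 2(+0.6) = 0.0Δₒ = 0 cm⁻¹.
Low-spin: t2g^5 e_g^0, orbital CFSE = -2.0Δₒ = -58950 cm⁻¹; plus 2 excess pairs × P = +47960 cm⁻¹; total -10990 cm⁻¹.
The difference is -10990 − (0) = -10990 cm⁻¹, so low-spin lies lower.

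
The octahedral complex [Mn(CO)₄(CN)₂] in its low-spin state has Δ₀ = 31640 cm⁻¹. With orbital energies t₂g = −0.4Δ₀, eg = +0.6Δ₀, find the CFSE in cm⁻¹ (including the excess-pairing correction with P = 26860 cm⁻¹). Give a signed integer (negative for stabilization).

-9560

Ligand charges: 4×(+0) from CO and 2×(-1) from CN⁻ sum to -2; with overall charge +0, Mn is +2.
Group 7 minus oxidation state +2 gives a d⁵ configuration for Mn²⁺.
The d⁵ electrons fill as t₂g⁵ eg⁰.
CFSE(orbital) = 5×(-0.4Δ₀) + 0×(0.6Δ₀) = -2.0Δ₀; with Δ₀ = 31640 cm⁻¹ that is -63280 cm⁻¹.
High-spin d⁵ would be t₂g³ eg² with 0 pairs; low-spin has 2, so 2 excess pairs cost +2P = +53720 cm⁻¹.
Net CFSE = -63280 + 53720 = -9560 cm⁻¹.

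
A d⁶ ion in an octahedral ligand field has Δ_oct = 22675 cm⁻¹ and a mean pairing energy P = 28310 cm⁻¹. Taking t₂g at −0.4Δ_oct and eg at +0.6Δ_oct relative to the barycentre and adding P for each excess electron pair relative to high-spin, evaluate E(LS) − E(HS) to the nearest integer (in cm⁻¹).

High-spin: t₂g⁴ eg², CFSE = -0.4Δ_oct = -9070 cm⁻¹.
Low-spin t₂g⁶ eg⁰ gives -2.4Δ_oct = -54420 cm⁻¹, but forming 2 extra pairs costs 2P = 56620 cm⁻¹, so E(LS) = -54420 + 56620 = 2200 cm⁻¹.
Thus E(LS) − E(HS) = 11270 cm⁻¹.

11270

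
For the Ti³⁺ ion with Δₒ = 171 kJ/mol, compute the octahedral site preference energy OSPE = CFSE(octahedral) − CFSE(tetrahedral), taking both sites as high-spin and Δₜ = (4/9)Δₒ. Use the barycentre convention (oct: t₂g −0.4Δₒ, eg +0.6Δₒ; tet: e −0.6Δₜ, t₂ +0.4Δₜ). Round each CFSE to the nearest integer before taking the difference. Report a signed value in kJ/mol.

Ti sits in group 4; removing 3 electrons leaves Ti³⁺ with 4 − 3 = 1 d electrons.
In an octahedral site d¹ (HS) is t2g^1 e_g^0, giving CFSE(oct) = -0.4Δₒ = -68 kJ/mol.
In a tetrahedral site the filling is e^1 t2^0: CFSE(tet) = -0.6Δₜ = -0.6 × (4/9)(171) = -46 kJ/mol.
OSPE = -68 − (-46) = -22 kJ/mol.

-22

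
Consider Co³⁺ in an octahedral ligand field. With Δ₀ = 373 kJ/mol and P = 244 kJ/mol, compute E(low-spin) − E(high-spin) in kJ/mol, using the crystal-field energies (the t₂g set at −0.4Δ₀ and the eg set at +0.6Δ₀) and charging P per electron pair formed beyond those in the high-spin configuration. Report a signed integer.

-258

Co sits in group 9; removing 3 electrons leaves Co³⁺ with 9 − 3 = 6 d electrons.
In the high-spin limit (t₂g⁴ eg²) the orbital term is -0.4Δ₀ = -149 kJ/mol, with no excess pairing.
Low-spin t₂g⁶ eg⁰ gives -2.4Δ₀ = -895 kJ/mol, but forming 2 extra pairs costs 2P = 488 kJ/mol, so E(LS) = -895 + 488 = -407 kJ/mol.
The difference is -407 − (-149) = -258 kJ/mol, so low-spin lies lower.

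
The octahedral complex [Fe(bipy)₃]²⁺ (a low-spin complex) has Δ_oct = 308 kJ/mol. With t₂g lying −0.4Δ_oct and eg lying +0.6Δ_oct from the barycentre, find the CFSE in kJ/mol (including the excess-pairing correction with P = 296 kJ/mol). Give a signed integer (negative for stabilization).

bipy is neutral, so the +2 overall charge sits on Fe: oxidation state +2.
Fe sits in group 8; removing 2 electrons leaves Fe²⁺ with 8 − 2 = 6 d electrons.
Electron filling gives t₂g⁶ eg⁰.
The orbital stabilization is -2.4Δ_oct = -2.4 × 308 = -739 kJ/mol.
Pairing penalty: 3 pairs vs 1 in the high-spin reference → 2 extra × P = 592 kJ/mol.
Overall CFSE = -739 + 592 = -147 kJ/mol.

-147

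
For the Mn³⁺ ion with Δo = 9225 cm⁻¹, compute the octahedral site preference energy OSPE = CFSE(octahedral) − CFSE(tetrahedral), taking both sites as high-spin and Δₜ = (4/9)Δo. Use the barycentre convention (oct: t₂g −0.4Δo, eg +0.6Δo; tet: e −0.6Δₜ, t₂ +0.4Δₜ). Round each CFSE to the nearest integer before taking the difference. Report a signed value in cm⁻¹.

Mn is in group 7, so Mn³⁺ is d⁴ (7 − 3 = 4).
Octahedral high-spin t2g^3 e_g^1: CFSE = -0.6 × 9225 = -5535 cm⁻¹.
In a tetrahedral site the filling is e^2 t2^2: CFSE(tet) = -0.4Δₜ = -0.4 × (4/9)(9225) = -1640 cm⁻¹.
Subtracting, OSPE = -5535 − (-1640) = -3895 cm⁻¹.

-3895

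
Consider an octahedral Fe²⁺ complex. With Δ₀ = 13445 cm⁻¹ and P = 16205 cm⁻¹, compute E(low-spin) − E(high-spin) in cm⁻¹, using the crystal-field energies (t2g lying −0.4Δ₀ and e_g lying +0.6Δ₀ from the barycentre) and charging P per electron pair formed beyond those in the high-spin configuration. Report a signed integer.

5520

Group 8 minus oxidation state +2 gives a d⁶ configuration for Fe²⁺.
In the high-spin limit (t2g^4 e_g^2) the orbital term is -0.4Δ₀ = -5378 cm⁻¹, with no excess pairing.
Low-spin: t2g^6 e_g^0, orbital CFSE = -2.4Δ₀ = -32268 cm⁻¹; plus 2 excess pairs × P = +32410 cm⁻¹; total 142 cm⁻¹.
E(LS) − E(HS) = 142 − (-5378) = 5520 cm⁻¹.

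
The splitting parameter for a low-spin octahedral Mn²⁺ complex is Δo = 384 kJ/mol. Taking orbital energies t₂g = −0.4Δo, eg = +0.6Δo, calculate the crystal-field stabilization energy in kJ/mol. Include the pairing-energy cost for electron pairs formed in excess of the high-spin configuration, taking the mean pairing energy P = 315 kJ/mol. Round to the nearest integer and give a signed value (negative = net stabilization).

-138

Group 7 minus oxidation state +2 gives a d⁵ configuration for Mn²⁺.
Electron filling gives t₂g⁵ eg⁰.
Orbital CFSE = 5(-0.4) + 0(0.6) = -2.0Δo = -2.0 × 384 = -768 kJ/mol.
Pairing penalty: 2 pairs vs 0 in the high-spin reference → 2 extra × P = 630 kJ/mol.
Combining: -768 + 630 = -138 kJ/mol.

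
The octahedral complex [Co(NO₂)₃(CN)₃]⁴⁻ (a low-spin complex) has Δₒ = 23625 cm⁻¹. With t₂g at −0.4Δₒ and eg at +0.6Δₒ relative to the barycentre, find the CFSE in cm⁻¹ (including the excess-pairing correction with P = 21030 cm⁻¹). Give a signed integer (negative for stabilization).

Ligand charges: 3×(-1) from NO₂⁻ and 3×(-1) from CN⁻ sum to -6; with overall charge -4, Co is +2.
Co is in group 9, so Co²⁺ is d⁷ (9 − 2 = 7).
The d⁷ electrons fill as t₂g⁶ eg¹.
CFSE(orbital) = 6×(-0.4Δₒ) + 1×(0.6Δₒ) = -1.8Δₒ; with Δₒ = 23625 cm⁻¹ that is -42525 cm⁻¹.
Pairing penalty: 3 pairs vs 2 in the high-spin reference → 1 extra × P = 21030 cm⁻¹.
Combining: -42525 + 21030 = -21495 cm⁻¹.

-21495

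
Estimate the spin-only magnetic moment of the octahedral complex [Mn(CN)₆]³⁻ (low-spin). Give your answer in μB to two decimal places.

2.83 μB

Each CN⁻ contributes -1; 6 × (-1) = -6. With overall charge -3, Mn is in the +3 oxidation state.
Group 7 minus oxidation state +3 gives a d⁴ configuration for Mn³⁺.
Configuration: t₂g⁴ eg⁰ → 2 unpaired electrons.
μ(spin-only) = √[2(2+2)] = √8 ≈ 2.83 μB.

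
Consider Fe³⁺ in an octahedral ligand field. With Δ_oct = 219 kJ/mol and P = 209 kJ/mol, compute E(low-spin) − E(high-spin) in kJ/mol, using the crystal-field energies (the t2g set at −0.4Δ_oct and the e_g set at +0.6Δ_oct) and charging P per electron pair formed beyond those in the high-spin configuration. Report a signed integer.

Fe sits in group 8; removing 3 electrons leaves Fe³⁺ with 8 − 3 = 5 d electrons.
High-spin: t2g^3 e_g^2, CFSE = 0.0Δ_oct = 0 kJ/mol.
Low-spin t2g^5 e_g^0 gives -2.0Δ_oct = -438 kJ/mol, but forming 2 extra pairs costs 2P = 418 kJ/mol, so E(LS) = -438 + 418 = -20 kJ/mol.
The difference is -20 − (0) = -20 kJ/mol, so low-spin lies lower.

-20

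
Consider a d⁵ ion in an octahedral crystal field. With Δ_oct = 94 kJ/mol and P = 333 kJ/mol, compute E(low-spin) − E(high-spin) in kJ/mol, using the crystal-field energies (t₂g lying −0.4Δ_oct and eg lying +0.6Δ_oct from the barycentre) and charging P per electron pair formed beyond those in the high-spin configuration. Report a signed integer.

High-spin d⁵ fills as t₂g³ eg² with CFSE 3(−0.4) + 2(+0.6) = 0.0Δ_oct = 0 kJ/mol.
For low-spin the configuration is t₂g⁵ eg⁰: orbital energy -2.0 × 94 = -188 kJ/mol, and 2 additional pairs relative to high-spin add 666 kJ/mol, giving 478 kJ/mol.
The difference is 478 − (0) = 478 kJ/mol, so high-spin lies lower.

478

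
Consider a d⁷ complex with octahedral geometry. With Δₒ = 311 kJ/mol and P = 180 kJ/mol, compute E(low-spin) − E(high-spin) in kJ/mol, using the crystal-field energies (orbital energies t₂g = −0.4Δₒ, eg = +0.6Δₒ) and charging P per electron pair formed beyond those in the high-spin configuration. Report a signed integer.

In the high-spin limit (t₂g⁵ eg²) the orbital term is -0.8Δₒ = -249 kJ/mol, with no excess pairing.
For low-spin the configuration is t₂g⁶ eg¹: orbital energy -1.8 × 311 = -560 kJ/mol, and 1 additional pair relative to high-spin adds 180 kJ/mol, giving -380 kJ/mol.
E(LS) − E(HS) = -380 − (-249) = -131 kJ/mol.

-131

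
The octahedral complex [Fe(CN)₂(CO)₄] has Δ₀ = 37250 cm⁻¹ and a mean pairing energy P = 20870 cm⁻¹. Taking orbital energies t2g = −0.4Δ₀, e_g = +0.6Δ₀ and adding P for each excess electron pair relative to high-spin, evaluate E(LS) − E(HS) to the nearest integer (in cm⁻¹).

Ligand charges: 2×(-1) from CN⁻ and 4×(+0) from CO sum to -2; with overall charge +0, Fe is +2.
Fe²⁺: group 8, so d-count = 8 − 2 = 6.
High-spin d⁶ fills as t2g^4 e_g^2 with CFSE 4(−0.4) + 2(+0.6) = -0.4Δ₀ = -14900 cm⁻¹.
Low-spin: t2g^6 e_g^0, orbital CFSE = -2.4Δ₀ = -89400 cm⁻¹; plus 2 excess pairs × P = +41740 cm⁻¹; total -47660 cm⁻¹.
Thus E(LS) − E(HS) = -32760 cm⁻¹.

-32760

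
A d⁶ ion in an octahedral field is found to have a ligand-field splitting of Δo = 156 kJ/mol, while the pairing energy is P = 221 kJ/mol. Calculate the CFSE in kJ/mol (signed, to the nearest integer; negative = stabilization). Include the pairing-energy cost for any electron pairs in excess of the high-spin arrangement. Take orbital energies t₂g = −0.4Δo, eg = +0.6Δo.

Since Δo = 156 kJ/mol < P = 221 kJ/mol, the complex adopts the high-spin configuration.
That gives t₂g⁴ eg².
Orbital CFSE = -0.4Δo = -0.4 × 156 = -62 kJ/mol.
High-spin has no excess pairs, so no pairing correction applies.

-62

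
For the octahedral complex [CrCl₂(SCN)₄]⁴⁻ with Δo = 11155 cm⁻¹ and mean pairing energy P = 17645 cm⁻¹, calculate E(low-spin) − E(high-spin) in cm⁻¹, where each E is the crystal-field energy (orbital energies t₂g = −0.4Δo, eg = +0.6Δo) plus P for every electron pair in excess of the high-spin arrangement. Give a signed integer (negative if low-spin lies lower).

Ligand charges: 2×(-1) from Cl⁻ and 4×(-1) from SCN⁻ sum to -6; with overall charge -4, Cr is +2.
Cr²⁺: group 6, so d-count = 6 − 2 = 4.
In the high-spin limit (t₂g³ eg¹) the orbital term is -0.6Δo = -6693 cm⁻¹, with no excess pairing.
For low-spin the configuration is t₂g⁴ eg⁰: orbital energy -1.6 × 11155 = -17848 cm⁻¹, and 1 additional pair relative to high-spin adds 17645 cm⁻¹, giving -203 cm⁻¹.
E(LS) − E(HS) = -203 − (-6693) = 6490 cm⁻¹.

6490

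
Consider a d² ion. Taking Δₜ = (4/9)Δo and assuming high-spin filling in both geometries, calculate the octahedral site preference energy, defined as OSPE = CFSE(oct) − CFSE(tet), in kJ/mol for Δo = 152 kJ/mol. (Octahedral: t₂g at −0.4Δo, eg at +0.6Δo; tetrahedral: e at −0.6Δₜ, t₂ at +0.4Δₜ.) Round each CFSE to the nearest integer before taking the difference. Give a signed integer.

In an octahedral site d² (HS) is t₂g² eg⁰, giving CFSE(oct) = -0.8Δo = -122 kJ/mol.
In a tetrahedral site the filling is e² t₂⁰: CFSE(tet) = -1.2Δₜ = -1.2 × (4/9)(152) = -81 kJ/mol.
OSPE = CFSE(oct) − CFSE(tet) = -122 − (-81) = -41 kJ/mol.

-41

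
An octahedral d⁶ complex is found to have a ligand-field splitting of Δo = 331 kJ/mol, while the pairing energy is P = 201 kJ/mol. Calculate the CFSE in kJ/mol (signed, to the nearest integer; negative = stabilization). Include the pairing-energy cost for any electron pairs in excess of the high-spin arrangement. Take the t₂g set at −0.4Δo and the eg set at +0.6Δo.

Δo > P, so pairing is preferred: the ground state is low-spin.
Configuration: t₂g⁶ eg⁰.
Orbital CFSE = -2.4Δo = -2.4 × 331 = -794 kJ/mol.
Excess pairs vs high-spin: 3 − 1 = 2; pairing cost = +402 kJ/mol.
Net CFSE = -794 + 402 = -392 kJ/mol.

-392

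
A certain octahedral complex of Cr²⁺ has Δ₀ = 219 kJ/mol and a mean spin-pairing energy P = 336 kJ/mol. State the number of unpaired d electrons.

Cr sits in group 6; removing 2 electrons leaves Cr²⁺ with 6 − 2 = 4 d electrons.
With Δ₀ < P the complex is high-spin.
That gives t₂g³ eg¹.
Unpaired electrons: 4.

4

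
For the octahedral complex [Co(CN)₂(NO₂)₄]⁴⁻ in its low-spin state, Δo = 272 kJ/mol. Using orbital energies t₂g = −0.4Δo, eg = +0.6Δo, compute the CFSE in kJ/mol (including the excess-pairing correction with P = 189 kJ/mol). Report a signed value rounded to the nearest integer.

Ligand charges: 2×(-1) from CN⁻ and 4×(-1) from NO₂⁻ sum to -6; with overall charge -4, Co is +2.
Co²⁺: group 9, so d-count = 9 − 2 = 7.
The d⁷ electrons fill as t₂g⁶ eg¹.
CFSE(orbital) = 6×(-0.4Δo) + 1×(0.6Δo) = -1.8Δo; with Δo = 272 kJ/mol that is -490 kJ/mol.
Pairing penalty: 3 pairs vs 2 in the high-spin reference → 1 extra × P = 189 kJ/mol.
Combining: -490 + 189 = -301 kJ/mol.

-301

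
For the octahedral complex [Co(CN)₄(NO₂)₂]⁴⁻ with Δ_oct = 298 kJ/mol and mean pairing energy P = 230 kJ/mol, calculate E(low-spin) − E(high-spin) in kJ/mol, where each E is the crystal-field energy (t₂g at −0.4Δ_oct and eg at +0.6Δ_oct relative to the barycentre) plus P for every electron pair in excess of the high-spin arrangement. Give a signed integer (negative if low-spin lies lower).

-68

Ligand charges: 4×(-1) from CN⁻ and 2×(-1) from NO₂⁻ sum to -6; with overall charge -4, Co is +2.
Co is in group 9, so Co²⁺ is d⁷ (9 − 2 = 7).
High-spin d⁷ fills as t₂g⁵ eg² with CFSE 5(−0.4) + 2(+0.6) = -0.8Δ_oct = -238 kJ/mol.
Low-spin: t₂g⁶ eg¹, orbital CFSE = -1.8Δ_oct = -536 kJ/mol; plus 1 excess pair × P = +230 kJ/mol; total -306 kJ/mol.
The difference is -306 − (-238) = -68 kJ/mol, so low-spin lies lower.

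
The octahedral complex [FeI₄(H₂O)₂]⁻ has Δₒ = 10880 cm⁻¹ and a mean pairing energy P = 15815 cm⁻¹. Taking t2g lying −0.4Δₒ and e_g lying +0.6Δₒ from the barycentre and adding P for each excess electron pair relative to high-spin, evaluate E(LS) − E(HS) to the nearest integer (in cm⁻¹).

9870

Ligand charges: 4×(-1) from I⁻ and 2×(+0) from H₂O sum to -4; with overall charge -1, Fe is +3.
Fe is in group 8, so Fe³⁺ is d⁵ (8 − 3 = 5).
High-spin: t2g^3 e_g^2, CFSE = 0.0Δₒ = 0 cm⁻¹.
For low-spin the configuration is t2g^5 e_g^0: orbital energy -2.0 × 10880 = -21760 cm⁻¹, and 2 additional pairs relative to high-spin add 31630 cm⁻¹, giving 9870 cm⁻¹.
The difference is 9870 − (0) = 9870 cm⁻¹, so high-spin lies lower.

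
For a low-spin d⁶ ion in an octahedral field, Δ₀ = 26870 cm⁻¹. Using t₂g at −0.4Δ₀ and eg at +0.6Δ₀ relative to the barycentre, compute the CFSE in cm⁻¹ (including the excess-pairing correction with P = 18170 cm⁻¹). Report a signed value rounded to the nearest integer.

-28148

Configuration: t₂g⁶ eg⁰.
CFSE(orbital) = 6×(-0.4Δ₀) + 0×(0.6Δ₀) = -2.4Δ₀; with Δ₀ = 26870 cm⁻¹ that is -64488 cm⁻¹.
Relative to high-spin t₂g⁴ eg² (1 paired), the low-spin configuration has 2 additional pairs, contributing +2 × 18170 = +36340 cm⁻¹.
Overall CFSE = -64488 + 36340 = -28148 cm⁻¹.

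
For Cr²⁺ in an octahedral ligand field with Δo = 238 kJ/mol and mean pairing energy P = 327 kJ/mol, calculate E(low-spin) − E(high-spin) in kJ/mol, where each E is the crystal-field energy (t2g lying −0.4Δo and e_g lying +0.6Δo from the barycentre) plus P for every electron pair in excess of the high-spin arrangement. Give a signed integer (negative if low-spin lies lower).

Cr is in group 6, so Cr²⁺ is d⁴ (6 − 2 = 4).
High-spin d⁴ fills as t2g^3 e_g^1 with CFSE 3(−0.4) + 1(+0.6) = -0.6Δo = -143 kJ/mol.
Low-spin: t2g^4 e_g^0, orbital CFSE = -1.6Δo = -381 kJ/mol; plus 1 excess pair × P = +327 kJ/mol; total -54 kJ/mol.
Thus E(LS) − E(HS) = 89 kJ/mol.

89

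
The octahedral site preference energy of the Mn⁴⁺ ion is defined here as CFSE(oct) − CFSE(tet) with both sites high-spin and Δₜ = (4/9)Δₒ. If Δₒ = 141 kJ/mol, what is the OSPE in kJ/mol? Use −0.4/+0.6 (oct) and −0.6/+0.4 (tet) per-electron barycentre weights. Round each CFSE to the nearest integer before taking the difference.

Mn is in group 7, so Mn⁴⁺ is d³ (7 − 4 = 3).
Octahedral high-spin t₂g³ eg⁰: CFSE = -1.2 × 141 = -169 kJ/mol.
Tetrahedral: e² t₂¹, CFSE = 2(−0.6) + 1(+0.4) = -0.8Δₜ = -0.8 × (4/9) × 141 = -50 kJ/mol.
OSPE = -169 − (-50) = -119 kJ/mol.

-119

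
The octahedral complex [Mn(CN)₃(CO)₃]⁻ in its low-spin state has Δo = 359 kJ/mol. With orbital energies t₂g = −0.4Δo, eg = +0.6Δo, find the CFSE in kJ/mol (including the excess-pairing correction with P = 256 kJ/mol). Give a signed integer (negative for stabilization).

Ligand charges: 3×(-1) from CN⁻ and 3×(+0) from CO sum to -3; with overall charge -1, Mn is +2.
Mn²⁺: group 7, so d-count = 7 − 2 = 5.
Electron filling gives t₂g⁵ eg⁰.
Orbital CFSE = 5(-0.4) + 0(0.6) = -2.0Δo = -2.0 × 359 = -718 kJ/mol.
Relative to high-spin t₂g³ eg² (0 paired), the low-spin configuration has 2 additional pairs, contributing +2 × 256 = +512 kJ/mol.
Net CFSE = -718 + 512 = -206 kJ/mol.

-206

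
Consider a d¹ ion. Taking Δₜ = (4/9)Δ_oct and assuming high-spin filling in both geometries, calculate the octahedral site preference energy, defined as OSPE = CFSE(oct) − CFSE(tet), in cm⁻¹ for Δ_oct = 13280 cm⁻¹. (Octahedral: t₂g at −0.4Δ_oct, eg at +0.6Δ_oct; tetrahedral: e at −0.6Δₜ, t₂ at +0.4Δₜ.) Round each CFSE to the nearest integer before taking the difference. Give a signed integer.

-1771

Octahedral (high-spin): t₂g¹ eg⁰, CFSE = 1(−0.4) + 0(+0.6) = -0.4Δ_oct = -0.4 × 13280 = -5312 cm⁻¹.
In a tetrahedral site the filling is e¹ t₂⁰: CFSE(tet) = -0.6Δₜ = -0.6 × (4/9)(13280) = -3541 cm⁻¹.
OSPE = -5312 − (-3541) = -1771 cm⁻¹.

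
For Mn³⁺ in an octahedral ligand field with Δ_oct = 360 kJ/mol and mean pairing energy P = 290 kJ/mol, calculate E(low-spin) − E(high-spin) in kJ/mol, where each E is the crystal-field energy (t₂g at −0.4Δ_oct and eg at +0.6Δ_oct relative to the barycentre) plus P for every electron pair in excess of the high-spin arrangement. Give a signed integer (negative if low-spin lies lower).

Group 7 minus oxidation state +3 gives a d⁴ configuration for Mn³⁺.
High-spin: t₂g³ eg¹, CFSE = -0.6Δ_oct = -216 kJ/mol.
For low-spin the configuration is t₂g⁴ eg⁰: orbital energy -1.6 × 360 = -576 kJ/mol, and 1 additional pair relative to high-spin adds 290 kJ/mol, giving -286 kJ/mol.
E(LS) − E(HS) = -286 − (-216) = -70 kJ/mol.

-70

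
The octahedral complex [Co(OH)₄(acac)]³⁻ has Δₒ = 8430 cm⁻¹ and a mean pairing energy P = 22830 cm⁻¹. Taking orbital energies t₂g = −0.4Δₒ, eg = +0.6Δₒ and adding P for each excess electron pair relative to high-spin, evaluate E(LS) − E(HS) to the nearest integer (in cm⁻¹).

Ligand charges: 4×(-1) from OH⁻ and 1×(-1) from acac⁻ sum to -5; with overall charge -3, Co is +2.
Co is in group 9, so Co²⁺ is d⁷ (9 − 2 = 7).
High-spin: t₂g⁵ eg², CFSE = -0.8Δₒ = -6744 cm⁻¹.
Low-spin: t₂g⁶ eg¹, orbital CFSE = -1.8Δₒ = -15174 cm⁻¹; plus 1 excess pair × P = +22830 cm⁻¹; total 7656 cm⁻¹.
Thus E(LS) − E(HS) = 14400 cm⁻¹.

14400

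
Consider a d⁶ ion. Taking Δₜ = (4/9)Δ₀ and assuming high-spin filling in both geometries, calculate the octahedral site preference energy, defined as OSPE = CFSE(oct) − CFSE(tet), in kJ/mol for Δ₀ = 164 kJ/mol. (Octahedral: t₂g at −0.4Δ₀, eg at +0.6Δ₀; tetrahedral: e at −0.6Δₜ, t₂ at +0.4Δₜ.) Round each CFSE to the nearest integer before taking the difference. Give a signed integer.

Octahedral (high-spin): t2g^4 e_g^2, CFSE = 4(−0.4) + 2(+0.6) = -0.4Δ₀ = -0.4 × 164 = -66 kJ/mol.
Tetrahedral: e^3 t2^3, CFSE = 3(−0.6) + 3(+0.4) = -0.6Δₜ = -0.6 × (4/9) × 164 = -44 kJ/mol.
Subtracting, OSPE = -66 − (-44) = -22 kJ/mol.

-22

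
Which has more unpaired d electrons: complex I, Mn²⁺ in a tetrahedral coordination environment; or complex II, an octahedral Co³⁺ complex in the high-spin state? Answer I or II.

I: Mn sits in group 7; removing 2 electrons leaves Mn²⁺ with 7 − 2 = 5 d electrons; Tetrahedral splitting is small, so the complex is high-spin; e² t₂³ → 5 unpaired.
II: Co is in group 9, so Co³⁺ is d⁶ (9 − 3 = 6); t₂g⁴ eg² → 4 unpaired.
So I has more unpaired electrons.

I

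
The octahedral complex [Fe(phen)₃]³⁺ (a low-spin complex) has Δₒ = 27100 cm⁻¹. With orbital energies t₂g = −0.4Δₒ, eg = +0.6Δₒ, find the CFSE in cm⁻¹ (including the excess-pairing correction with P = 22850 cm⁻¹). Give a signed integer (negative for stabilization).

-8500

phen is neutral, so the +3 overall charge sits on Fe: oxidation state +3.
Fe is in group 8, so Fe³⁺ is d⁵ (8 − 3 = 5).
The d⁵ electrons fill as t₂g⁵ eg⁰.
CFSE(orbital) = 5×(-0.4Δₒ) + 0×(0.6Δₒ) = -2.0Δₒ; with Δₒ = 27100 cm⁻¹ that is -54200 cm⁻¹.
Pairing penalty: 2 pairs vs 0 in the high-spin reference → 2 extra × P = 45700 cm⁻¹.
Overall CFSE = -54200 + 45700 = -8500 cm⁻¹.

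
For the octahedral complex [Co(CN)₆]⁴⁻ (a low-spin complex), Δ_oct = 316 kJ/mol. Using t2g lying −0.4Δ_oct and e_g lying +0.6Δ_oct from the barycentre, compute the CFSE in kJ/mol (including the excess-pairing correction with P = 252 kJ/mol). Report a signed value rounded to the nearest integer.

Each CN⁻ contributes -1; 6 × (-1) = -6. With overall charge -4, Co is in the +2 oxidation state.
Co sits in group 9; removing 2 electrons leaves Co²⁺ with 9 − 2 = 7 d electrons.
The d⁷ electrons fill as t2g^6 e_g^1.
Orbital CFSE = 6(-0.4) + 1(0.6) = -1.8Δ_oct = -1.8 × 316 = -569 kJ/mol.
Relative to high-spin t2g^5 e_g^2 (2 paired), the low-spin configuration has 1 additional pair, contributing +1 × 252 = +252 kJ/mol.
Net CFSE = -569 + 252 = -317 kJ/mol.

-317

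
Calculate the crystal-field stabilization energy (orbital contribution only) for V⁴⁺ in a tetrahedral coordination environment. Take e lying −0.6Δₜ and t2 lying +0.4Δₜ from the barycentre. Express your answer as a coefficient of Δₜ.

Group 5 minus oxidation state +4 gives a d¹ configuration for V⁴⁺.
With tetrahedral geometry the complex is necessarily high-spin.
Configuration: e^1 t2^0.
CFSE = 1(-0.6Δₜ) + 0(0.4Δₜ) = -0.6Δₜ + 0.0Δₜ = -0.6Δₜ.

-0.6 Δₜ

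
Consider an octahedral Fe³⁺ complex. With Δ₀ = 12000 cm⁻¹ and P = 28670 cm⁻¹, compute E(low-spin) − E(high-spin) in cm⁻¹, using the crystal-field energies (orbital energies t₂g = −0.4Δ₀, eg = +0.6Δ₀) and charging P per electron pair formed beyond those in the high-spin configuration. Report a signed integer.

33340

Fe³⁺: group 8, so d-count = 8 − 3 = 5.
In the high-spin limit (t₂g³ eg²) the orbital term is 0.0Δ₀ = 0 cm⁻¹, with no excess pairing.
Low-spin: t₂g⁵ eg⁰, orbital CFSE = -2.0Δ₀ = -24000 cm⁻¹; plus 2 excess pairs × P = +57340 cm⁻¹; total 33340 cm⁻¹.
The difference is 33340 − (0) = 33340 cm⁻¹, so high-spin lies lower.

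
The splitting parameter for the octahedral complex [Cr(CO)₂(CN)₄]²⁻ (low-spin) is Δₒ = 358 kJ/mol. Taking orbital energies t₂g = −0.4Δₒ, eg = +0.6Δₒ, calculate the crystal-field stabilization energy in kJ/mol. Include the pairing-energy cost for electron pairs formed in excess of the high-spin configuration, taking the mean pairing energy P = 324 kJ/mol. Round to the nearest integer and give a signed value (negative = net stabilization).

-249

Ligand charges: 2×(+0) from CO and 4×(-1) from CN⁻ sum to -4; with overall charge -2, Cr is +2.
Cr sits in group 6; removing 2 electrons leaves Cr²⁺ with 6 − 2 = 4 d electrons.
Electron filling gives t₂g⁴ eg⁰.
The orbital stabilization is -1.6Δₒ = -1.6 × 358 = -573 kJ/mol.
Relative to high-spin t₂g³ eg¹ (0 paired), the low-spin configuration has 1 additional pair, contributing +1 × 324 = +324 kJ/mol.
Combining: -573 + 324 = -249 kJ/mol.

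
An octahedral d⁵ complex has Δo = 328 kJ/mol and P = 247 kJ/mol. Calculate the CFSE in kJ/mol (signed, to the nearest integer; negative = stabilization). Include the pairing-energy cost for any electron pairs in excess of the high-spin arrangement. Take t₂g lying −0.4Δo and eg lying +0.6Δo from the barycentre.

-162

Δo > P, so pairing is preferred: the ground state is low-spin.
That gives t₂g⁵ eg⁰.
Orbital CFSE = -2.0Δo = -2.0 × 328 = -656 kJ/mol.
Excess pairs vs high-spin: 2 − 0 = 2; pairing cost = +494 kJ/mol.
Net CFSE = -656 + 494 = -162 kJ/mol.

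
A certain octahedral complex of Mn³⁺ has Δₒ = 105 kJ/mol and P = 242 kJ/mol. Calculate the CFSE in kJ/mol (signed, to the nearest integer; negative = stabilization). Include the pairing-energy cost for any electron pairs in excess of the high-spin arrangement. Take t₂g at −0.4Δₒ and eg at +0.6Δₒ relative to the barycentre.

Mn³⁺: group 7, so d-count = 7 − 3 = 4.
Δₒ < P, so pairing is avoided: the ground state is high-spin.
Configuration: t₂g³ eg¹.
Orbital CFSE = -0.6Δₒ = -0.6 × 105 = -63 kJ/mol.
High-spin has no excess pairs, so no pairing correction applies.

-63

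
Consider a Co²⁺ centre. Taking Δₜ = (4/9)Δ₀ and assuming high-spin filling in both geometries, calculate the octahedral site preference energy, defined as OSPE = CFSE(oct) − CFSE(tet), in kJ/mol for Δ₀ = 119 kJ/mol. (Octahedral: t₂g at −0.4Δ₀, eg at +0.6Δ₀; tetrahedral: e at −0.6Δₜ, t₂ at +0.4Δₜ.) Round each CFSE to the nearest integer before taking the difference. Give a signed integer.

-32

Co sits in group 9; removing 2 electrons leaves Co²⁺ with 9 − 2 = 7 d electrons.
Octahedral (high-spin): t2g^5 e_g^2, CFSE = 5(−0.4) + 2(+0.6) = -0.8Δ₀ = -0.8 × 119 = -95 kJ/mol.
In a tetrahedral site the filling is e^4 t2^3: CFSE(tet) = -1.2Δₜ = -1.2 × (4/9)(119) = -63 kJ/mol.
Subtracting, OSPE = -95 − (-63) = -32 kJ/mol.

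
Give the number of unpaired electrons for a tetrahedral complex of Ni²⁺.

Group 10 minus oxidation state +2 gives a d⁸ configuration for Ni²⁺.
With tetrahedral geometry the complex is necessarily high-spin.
Configuration: e⁴ t₂⁴, giving 2 unpaired electrons.

2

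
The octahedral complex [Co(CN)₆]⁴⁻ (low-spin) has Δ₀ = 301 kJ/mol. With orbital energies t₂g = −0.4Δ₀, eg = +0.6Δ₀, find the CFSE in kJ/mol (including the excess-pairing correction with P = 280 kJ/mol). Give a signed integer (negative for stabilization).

Each CN⁻ contributes -1; 6 × (-1) = -6. With overall charge -4, Co is in the +2 oxidation state.
Group 9 minus oxidation state +2 gives a d⁷ configuration for Co²⁺.
Configuration: t₂g⁶ eg¹.
The orbital stabilization is -1.8Δ₀ = -1.8 × 301 = -542 kJ/mol.
Pairing penalty: 3 pairs vs 2 in the high-spin reference → 1 extra × P = 280 kJ/mol.
Overall CFSE = -542 + 280 = -262 kJ/mol.

-262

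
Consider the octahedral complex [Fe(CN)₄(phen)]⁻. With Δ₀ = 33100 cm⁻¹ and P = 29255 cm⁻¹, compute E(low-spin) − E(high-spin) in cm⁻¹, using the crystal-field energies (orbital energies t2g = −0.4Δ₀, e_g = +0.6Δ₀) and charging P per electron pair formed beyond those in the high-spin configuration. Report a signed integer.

Ligand charges: 4×(-1) from CN⁻ and 1×(+0) from phen sum to -4; with overall charge -1, Fe is +3.
Group 8 minus oxidation state +3 gives a d⁵ configuration for Fe³⁺.
In the high-spin limit (t2g^3 e_g^2) the orbital term is 0.0Δ₀ = 0 cm⁻¹, with no excess pairing.
For low-spin the configuration is t2g^5 e_g^0: orbital energy -2.0 × 33100 = -66200 cm⁻¹, and 2 additional pairs relative to high-spin add 58510 cm⁻¹, giving -7690 cm⁻¹.
The difference is -7690 − (0) = -7690 cm⁻¹, so low-spin lies lower.

-7690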